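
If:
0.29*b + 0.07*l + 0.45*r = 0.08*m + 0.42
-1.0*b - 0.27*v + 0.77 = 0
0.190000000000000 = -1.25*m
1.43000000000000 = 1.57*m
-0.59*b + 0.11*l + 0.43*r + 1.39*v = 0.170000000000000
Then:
No Solution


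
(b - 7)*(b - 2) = b^2 - 9*b + 14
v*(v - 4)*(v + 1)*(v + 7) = v^4 + 4*v^3 - 25*v^2 - 28*v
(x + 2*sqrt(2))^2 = x^2 + 4*sqrt(2)*x + 8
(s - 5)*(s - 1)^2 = s^3 - 7*s^2 + 11*s - 5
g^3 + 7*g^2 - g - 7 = (g - 1)*(g + 1)*(g + 7)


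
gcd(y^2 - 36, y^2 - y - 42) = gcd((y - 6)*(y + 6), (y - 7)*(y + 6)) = y + 6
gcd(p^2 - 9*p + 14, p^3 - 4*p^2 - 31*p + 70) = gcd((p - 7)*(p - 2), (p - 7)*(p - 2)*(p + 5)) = p^2 - 9*p + 14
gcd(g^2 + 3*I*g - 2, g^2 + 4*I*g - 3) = g + I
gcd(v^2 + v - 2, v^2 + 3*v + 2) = v + 2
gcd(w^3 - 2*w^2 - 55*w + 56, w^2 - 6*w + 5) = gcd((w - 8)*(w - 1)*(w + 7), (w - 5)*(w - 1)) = w - 1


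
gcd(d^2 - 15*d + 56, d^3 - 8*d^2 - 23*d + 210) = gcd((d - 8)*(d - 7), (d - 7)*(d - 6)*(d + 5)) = d - 7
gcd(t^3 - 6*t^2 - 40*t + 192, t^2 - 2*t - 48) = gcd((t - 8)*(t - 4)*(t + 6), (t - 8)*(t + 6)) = t^2 - 2*t - 48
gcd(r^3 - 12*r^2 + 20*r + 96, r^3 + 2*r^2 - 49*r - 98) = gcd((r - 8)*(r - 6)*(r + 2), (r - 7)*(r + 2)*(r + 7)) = r + 2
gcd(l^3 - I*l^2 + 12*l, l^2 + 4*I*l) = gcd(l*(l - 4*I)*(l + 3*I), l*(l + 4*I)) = l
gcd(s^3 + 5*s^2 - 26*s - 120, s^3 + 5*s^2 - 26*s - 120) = s^3 + 5*s^2 - 26*s - 120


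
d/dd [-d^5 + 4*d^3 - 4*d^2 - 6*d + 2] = -5*d^4 + 12*d^2 - 8*d - 6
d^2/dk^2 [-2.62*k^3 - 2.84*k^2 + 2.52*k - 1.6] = -15.72*k - 5.68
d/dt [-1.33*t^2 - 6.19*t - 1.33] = -2.66*t - 6.19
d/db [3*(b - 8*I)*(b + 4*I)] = 6*b - 12*I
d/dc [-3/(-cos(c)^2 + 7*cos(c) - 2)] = 3*(2*cos(c) - 7)*sin(c)/(cos(c)^2 - 7*cos(c) + 2)^2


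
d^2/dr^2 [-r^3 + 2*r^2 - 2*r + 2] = 4 - 6*r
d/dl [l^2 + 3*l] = 2*l + 3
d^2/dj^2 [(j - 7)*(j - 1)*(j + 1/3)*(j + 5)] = 12*j^2 - 16*j - 68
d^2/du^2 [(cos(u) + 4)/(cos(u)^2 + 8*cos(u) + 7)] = (-(1 - cos(2*u))^2 - 97*cos(u) - 94*cos(2*u) - 7*cos(3*u) + 1286)/(4*(cos(u) + 1)^2*(cos(u) + 7)^3)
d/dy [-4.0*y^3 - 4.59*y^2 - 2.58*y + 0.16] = -12.0*y^2 - 9.18*y - 2.58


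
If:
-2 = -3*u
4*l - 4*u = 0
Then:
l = 2/3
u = 2/3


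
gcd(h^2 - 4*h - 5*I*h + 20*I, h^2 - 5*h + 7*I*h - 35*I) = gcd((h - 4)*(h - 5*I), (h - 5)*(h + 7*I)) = 1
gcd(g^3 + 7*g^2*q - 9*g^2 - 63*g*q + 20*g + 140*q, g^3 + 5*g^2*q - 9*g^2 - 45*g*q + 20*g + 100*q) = g^2 - 9*g + 20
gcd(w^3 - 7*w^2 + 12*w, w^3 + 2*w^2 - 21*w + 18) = w - 3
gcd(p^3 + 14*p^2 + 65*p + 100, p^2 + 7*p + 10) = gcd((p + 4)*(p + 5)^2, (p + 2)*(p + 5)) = p + 5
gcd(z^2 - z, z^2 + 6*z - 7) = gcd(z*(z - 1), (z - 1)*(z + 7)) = z - 1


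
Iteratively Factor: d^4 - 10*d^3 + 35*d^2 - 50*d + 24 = (d - 3)*(d^3 - 7*d^2 + 14*d - 8) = (d - 3)*(d - 2)*(d^2 - 5*d + 4) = (d - 3)*(d - 2)*(d - 1)*(d - 4)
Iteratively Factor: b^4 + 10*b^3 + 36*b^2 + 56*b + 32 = (b + 2)*(b^3 + 8*b^2 + 20*b + 16) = (b + 2)^2*(b^2 + 6*b + 8) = (b + 2)^2*(b + 4)*(b + 2)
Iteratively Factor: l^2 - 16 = (l - 4)*(l + 4)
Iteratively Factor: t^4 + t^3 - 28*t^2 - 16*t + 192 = (t - 4)*(t^3 + 5*t^2 - 8*t - 48) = (t - 4)*(t - 3)*(t^2 + 8*t + 16) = (t - 4)*(t - 3)*(t + 4)*(t + 4)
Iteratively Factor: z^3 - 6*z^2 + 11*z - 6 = (z - 3)*(z^2 - 3*z + 2) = (z - 3)*(z - 2)*(z - 1)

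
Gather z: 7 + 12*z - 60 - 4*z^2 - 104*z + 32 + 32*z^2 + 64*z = 28*z^2 - 28*z - 21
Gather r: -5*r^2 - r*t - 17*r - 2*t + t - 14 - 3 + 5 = -5*r^2 + r*(-t - 17) - t - 12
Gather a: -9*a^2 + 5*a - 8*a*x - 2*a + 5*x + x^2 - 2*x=-9*a^2 + a*(3 - 8*x) + x^2 + 3*x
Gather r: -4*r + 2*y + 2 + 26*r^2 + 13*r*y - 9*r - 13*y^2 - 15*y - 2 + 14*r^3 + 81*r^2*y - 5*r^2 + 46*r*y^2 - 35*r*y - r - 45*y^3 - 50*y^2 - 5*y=14*r^3 + r^2*(81*y + 21) + r*(46*y^2 - 22*y - 14) - 45*y^3 - 63*y^2 - 18*y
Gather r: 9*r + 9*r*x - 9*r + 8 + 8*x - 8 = 9*r*x + 8*x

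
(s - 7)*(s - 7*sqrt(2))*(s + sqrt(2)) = s^3 - 6*sqrt(2)*s^2 - 7*s^2 - 14*s + 42*sqrt(2)*s + 98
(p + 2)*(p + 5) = p^2 + 7*p + 10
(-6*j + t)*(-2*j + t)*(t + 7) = 12*j^2*t + 84*j^2 - 8*j*t^2 - 56*j*t + t^3 + 7*t^2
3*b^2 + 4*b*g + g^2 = (b + g)*(3*b + g)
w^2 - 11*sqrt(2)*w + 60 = (w - 6*sqrt(2))*(w - 5*sqrt(2))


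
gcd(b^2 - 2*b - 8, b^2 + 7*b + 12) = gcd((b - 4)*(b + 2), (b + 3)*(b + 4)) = 1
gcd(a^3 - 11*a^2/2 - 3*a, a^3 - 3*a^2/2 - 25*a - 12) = a^2 - 11*a/2 - 3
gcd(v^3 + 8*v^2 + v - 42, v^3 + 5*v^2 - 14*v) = v^2 + 5*v - 14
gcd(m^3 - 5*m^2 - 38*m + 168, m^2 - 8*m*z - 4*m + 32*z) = m - 4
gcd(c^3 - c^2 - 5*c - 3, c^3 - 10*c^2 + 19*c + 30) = c + 1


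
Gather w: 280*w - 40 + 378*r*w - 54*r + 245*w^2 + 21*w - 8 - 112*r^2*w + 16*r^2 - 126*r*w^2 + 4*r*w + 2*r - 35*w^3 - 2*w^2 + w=16*r^2 - 52*r - 35*w^3 + w^2*(243 - 126*r) + w*(-112*r^2 + 382*r + 302) - 48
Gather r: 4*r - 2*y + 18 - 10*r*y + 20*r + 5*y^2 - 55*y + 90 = r*(24 - 10*y) + 5*y^2 - 57*y + 108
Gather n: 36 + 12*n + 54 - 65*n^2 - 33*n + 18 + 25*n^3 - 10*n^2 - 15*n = 25*n^3 - 75*n^2 - 36*n + 108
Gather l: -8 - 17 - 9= -34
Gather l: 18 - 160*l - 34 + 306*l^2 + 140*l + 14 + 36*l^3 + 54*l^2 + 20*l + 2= 36*l^3 + 360*l^2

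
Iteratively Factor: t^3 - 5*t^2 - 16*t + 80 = (t - 5)*(t^2 - 16) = (t - 5)*(t + 4)*(t - 4)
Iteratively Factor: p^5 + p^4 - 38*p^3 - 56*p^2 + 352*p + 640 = (p - 5)*(p^4 + 6*p^3 - 8*p^2 - 96*p - 128) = (p - 5)*(p + 4)*(p^3 + 2*p^2 - 16*p - 32) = (p - 5)*(p + 4)^2*(p^2 - 2*p - 8) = (p - 5)*(p - 4)*(p + 4)^2*(p + 2)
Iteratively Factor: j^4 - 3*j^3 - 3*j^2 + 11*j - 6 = (j + 2)*(j^3 - 5*j^2 + 7*j - 3) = (j - 1)*(j + 2)*(j^2 - 4*j + 3) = (j - 3)*(j - 1)*(j + 2)*(j - 1)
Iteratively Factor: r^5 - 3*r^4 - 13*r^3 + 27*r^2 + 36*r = (r - 3)*(r^4 - 13*r^2 - 12*r) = (r - 3)*(r + 3)*(r^3 - 3*r^2 - 4*r) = (r - 3)*(r + 1)*(r + 3)*(r^2 - 4*r) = (r - 4)*(r - 3)*(r + 1)*(r + 3)*(r)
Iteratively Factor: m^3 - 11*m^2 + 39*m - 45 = (m - 5)*(m^2 - 6*m + 9) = (m - 5)*(m - 3)*(m - 3)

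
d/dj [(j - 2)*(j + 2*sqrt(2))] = 2*j - 2 + 2*sqrt(2)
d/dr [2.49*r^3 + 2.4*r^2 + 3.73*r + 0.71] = 7.47*r^2 + 4.8*r + 3.73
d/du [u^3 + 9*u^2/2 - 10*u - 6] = 3*u^2 + 9*u - 10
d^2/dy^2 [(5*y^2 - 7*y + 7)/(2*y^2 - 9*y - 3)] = 2*(62*y^3 + 174*y^2 - 504*y + 843)/(8*y^6 - 108*y^5 + 450*y^4 - 405*y^3 - 675*y^2 - 243*y - 27)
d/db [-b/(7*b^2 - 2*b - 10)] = (7*b^2 + 10)/(49*b^4 - 28*b^3 - 136*b^2 + 40*b + 100)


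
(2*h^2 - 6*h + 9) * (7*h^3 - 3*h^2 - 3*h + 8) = 14*h^5 - 48*h^4 + 75*h^3 + 7*h^2 - 75*h + 72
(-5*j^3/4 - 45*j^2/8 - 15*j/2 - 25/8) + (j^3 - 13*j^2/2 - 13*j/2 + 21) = -j^3/4 - 97*j^2/8 - 14*j + 143/8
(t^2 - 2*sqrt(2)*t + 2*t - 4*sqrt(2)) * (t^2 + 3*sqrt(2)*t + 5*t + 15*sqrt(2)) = t^4 + sqrt(2)*t^3 + 7*t^3 - 2*t^2 + 7*sqrt(2)*t^2 - 84*t + 10*sqrt(2)*t - 120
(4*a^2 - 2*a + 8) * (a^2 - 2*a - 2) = 4*a^4 - 10*a^3 + 4*a^2 - 12*a - 16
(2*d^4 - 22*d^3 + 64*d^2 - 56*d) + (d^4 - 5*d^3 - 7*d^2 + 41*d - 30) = 3*d^4 - 27*d^3 + 57*d^2 - 15*d - 30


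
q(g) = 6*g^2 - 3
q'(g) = 12*g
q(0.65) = -0.46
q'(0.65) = 7.80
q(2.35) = 30.14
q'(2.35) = 28.20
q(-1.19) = 5.50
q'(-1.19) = -14.28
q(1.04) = 3.49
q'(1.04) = 12.48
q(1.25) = 6.38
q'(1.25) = 15.00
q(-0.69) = -0.14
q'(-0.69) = -8.28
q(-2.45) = 33.02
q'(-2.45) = -29.40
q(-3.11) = 55.03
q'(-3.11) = -37.32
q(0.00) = -3.00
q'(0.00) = 0.00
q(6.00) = 213.00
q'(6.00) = 72.00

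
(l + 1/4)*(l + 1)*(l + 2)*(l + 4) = l^4 + 29*l^3/4 + 63*l^2/4 + 23*l/2 + 2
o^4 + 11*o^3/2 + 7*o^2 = o^2*(o + 2)*(o + 7/2)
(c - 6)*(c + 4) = c^2 - 2*c - 24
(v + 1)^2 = v^2 + 2*v + 1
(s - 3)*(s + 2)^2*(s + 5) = s^4 + 6*s^3 - 3*s^2 - 52*s - 60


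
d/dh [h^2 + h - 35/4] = 2*h + 1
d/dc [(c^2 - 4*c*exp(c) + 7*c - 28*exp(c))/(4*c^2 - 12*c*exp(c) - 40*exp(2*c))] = ((-c^2 + 3*c*exp(c) + 10*exp(2*c))*(4*c*exp(c) - 2*c + 32*exp(c) - 7) + (c^2 - 4*c*exp(c) + 7*c - 28*exp(c))*(3*c*exp(c) - 2*c + 20*exp(2*c) + 3*exp(c)))/(4*(-c^2 + 3*c*exp(c) + 10*exp(2*c))^2)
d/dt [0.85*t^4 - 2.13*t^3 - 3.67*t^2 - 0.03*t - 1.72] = 3.4*t^3 - 6.39*t^2 - 7.34*t - 0.03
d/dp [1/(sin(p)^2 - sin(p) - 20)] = (1 - 2*sin(p))*cos(p)/(sin(p) + cos(p)^2 + 19)^2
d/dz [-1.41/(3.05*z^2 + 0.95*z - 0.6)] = (8.601*z + 1.3395)/(3.05*z^2 + 0.95*z - 0.6)^2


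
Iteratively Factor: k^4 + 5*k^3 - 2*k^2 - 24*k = (k - 2)*(k^3 + 7*k^2 + 12*k) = (k - 2)*(k + 3)*(k^2 + 4*k) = (k - 2)*(k + 3)*(k + 4)*(k)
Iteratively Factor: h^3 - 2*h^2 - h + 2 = (h + 1)*(h^2 - 3*h + 2) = (h - 1)*(h + 1)*(h - 2)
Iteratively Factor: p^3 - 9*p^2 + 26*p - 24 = (p - 4)*(p^2 - 5*p + 6) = (p - 4)*(p - 2)*(p - 3)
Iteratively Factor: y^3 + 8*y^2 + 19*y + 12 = (y + 1)*(y^2 + 7*y + 12) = (y + 1)*(y + 3)*(y + 4)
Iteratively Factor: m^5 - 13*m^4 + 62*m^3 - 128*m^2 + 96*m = (m - 3)*(m^4 - 10*m^3 + 32*m^2 - 32*m) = (m - 3)*(m - 2)*(m^3 - 8*m^2 + 16*m) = (m - 4)*(m - 3)*(m - 2)*(m^2 - 4*m) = m*(m - 4)*(m - 3)*(m - 2)*(m - 4)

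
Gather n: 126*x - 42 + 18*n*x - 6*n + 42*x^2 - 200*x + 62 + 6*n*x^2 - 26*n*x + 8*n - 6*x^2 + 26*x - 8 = n*(6*x^2 - 8*x + 2) + 36*x^2 - 48*x + 12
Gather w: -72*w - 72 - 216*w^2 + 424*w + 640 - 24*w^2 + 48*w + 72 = -240*w^2 + 400*w + 640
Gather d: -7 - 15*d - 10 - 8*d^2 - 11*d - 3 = -8*d^2 - 26*d - 20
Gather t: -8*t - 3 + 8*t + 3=0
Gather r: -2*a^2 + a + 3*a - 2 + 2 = -2*a^2 + 4*a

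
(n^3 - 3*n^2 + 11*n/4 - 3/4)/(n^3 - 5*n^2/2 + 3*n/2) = (n - 1/2)/n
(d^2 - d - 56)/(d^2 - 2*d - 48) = (d + 7)/(d + 6)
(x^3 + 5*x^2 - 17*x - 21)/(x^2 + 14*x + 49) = (x^2 - 2*x - 3)/(x + 7)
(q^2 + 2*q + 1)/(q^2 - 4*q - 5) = (q + 1)/(q - 5)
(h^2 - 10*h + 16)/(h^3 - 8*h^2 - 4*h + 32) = 1/(h + 2)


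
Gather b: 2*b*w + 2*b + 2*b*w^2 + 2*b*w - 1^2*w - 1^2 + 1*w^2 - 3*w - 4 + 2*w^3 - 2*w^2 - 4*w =b*(2*w^2 + 4*w + 2) + 2*w^3 - w^2 - 8*w - 5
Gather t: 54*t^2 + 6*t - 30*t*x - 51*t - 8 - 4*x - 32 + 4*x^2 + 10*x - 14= 54*t^2 + t*(-30*x - 45) + 4*x^2 + 6*x - 54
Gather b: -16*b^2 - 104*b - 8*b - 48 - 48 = -16*b^2 - 112*b - 96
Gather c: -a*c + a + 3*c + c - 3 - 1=a + c*(4 - a) - 4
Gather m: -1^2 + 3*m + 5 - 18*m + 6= 10 - 15*m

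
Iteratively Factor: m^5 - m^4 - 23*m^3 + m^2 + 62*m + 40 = (m - 2)*(m^4 + m^3 - 21*m^2 - 41*m - 20) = (m - 2)*(m + 1)*(m^3 - 21*m - 20) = (m - 5)*(m - 2)*(m + 1)*(m^2 + 5*m + 4) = (m - 5)*(m - 2)*(m + 1)*(m + 4)*(m + 1)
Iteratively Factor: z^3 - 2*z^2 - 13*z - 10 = (z + 1)*(z^2 - 3*z - 10) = (z - 5)*(z + 1)*(z + 2)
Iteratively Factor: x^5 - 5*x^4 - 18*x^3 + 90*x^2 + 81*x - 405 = (x + 3)*(x^4 - 8*x^3 + 6*x^2 + 72*x - 135) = (x - 5)*(x + 3)*(x^3 - 3*x^2 - 9*x + 27) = (x - 5)*(x + 3)^2*(x^2 - 6*x + 9) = (x - 5)*(x - 3)*(x + 3)^2*(x - 3)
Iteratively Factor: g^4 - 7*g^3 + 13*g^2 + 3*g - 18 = (g - 2)*(g^3 - 5*g^2 + 3*g + 9) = (g - 2)*(g + 1)*(g^2 - 6*g + 9) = (g - 3)*(g - 2)*(g + 1)*(g - 3)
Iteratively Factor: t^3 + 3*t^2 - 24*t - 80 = (t + 4)*(t^2 - t - 20) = (t + 4)^2*(t - 5)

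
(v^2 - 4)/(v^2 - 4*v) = (v^2 - 4)/(v*(v - 4))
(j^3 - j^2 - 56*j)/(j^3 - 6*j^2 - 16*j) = (j + 7)/(j + 2)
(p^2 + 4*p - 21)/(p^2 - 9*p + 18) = (p + 7)/(p - 6)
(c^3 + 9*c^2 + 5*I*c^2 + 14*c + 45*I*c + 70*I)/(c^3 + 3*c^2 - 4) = (c^2 + c*(7 + 5*I) + 35*I)/(c^2 + c - 2)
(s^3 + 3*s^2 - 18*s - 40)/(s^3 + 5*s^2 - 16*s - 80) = (s + 2)/(s + 4)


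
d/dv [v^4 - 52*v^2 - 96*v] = 4*v^3 - 104*v - 96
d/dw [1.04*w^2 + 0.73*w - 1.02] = 2.08*w + 0.73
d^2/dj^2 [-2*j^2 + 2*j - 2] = -4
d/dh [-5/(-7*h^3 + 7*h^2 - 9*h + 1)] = 5*(-21*h^2 + 14*h - 9)/(7*h^3 - 7*h^2 + 9*h - 1)^2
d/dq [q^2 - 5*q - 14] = 2*q - 5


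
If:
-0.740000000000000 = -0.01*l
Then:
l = 74.00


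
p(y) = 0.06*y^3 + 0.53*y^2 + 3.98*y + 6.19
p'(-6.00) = 4.10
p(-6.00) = -11.57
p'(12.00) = 42.62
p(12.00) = 233.95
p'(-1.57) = 2.76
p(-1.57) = 1.02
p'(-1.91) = 2.61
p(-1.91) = 0.10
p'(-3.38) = 2.45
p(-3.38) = -3.52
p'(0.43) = 4.47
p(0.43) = 8.00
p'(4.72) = 12.99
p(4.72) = 43.09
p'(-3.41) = 2.46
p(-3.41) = -3.60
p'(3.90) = 10.85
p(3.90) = 33.33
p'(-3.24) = 2.44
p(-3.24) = -3.18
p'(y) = 0.18*y^2 + 1.06*y + 3.98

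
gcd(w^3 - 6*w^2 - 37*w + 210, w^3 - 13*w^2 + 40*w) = w - 5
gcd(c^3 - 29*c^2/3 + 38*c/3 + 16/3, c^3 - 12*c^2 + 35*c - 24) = c - 8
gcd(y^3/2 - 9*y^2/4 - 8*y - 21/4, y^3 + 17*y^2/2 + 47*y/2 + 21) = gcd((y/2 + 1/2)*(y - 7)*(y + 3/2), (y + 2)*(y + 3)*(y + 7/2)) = 1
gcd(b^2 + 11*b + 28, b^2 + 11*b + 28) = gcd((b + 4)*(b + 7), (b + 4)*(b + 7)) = b^2 + 11*b + 28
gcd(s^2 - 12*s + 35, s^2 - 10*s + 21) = s - 7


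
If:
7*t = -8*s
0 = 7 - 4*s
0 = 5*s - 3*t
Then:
No Solution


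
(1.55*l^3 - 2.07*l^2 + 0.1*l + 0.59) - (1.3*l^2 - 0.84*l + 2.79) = 1.55*l^3 - 3.37*l^2 + 0.94*l - 2.2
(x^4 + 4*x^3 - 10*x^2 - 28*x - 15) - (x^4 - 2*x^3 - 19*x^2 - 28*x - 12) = 6*x^3 + 9*x^2 - 3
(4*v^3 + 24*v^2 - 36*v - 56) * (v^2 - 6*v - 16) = 4*v^5 - 244*v^3 - 224*v^2 + 912*v + 896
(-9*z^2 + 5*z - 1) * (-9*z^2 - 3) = 81*z^4 - 45*z^3 + 36*z^2 - 15*z + 3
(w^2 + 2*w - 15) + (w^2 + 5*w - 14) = 2*w^2 + 7*w - 29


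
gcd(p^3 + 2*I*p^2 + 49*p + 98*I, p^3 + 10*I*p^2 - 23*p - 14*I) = p^2 + 9*I*p - 14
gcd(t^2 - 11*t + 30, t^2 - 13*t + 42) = t - 6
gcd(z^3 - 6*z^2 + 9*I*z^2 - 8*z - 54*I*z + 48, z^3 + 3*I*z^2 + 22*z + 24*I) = z + I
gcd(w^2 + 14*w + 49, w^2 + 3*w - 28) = w + 7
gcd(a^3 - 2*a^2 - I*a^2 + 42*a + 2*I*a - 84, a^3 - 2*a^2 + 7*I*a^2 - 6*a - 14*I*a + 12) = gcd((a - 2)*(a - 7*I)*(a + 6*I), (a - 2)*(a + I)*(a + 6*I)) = a^2 + a*(-2 + 6*I) - 12*I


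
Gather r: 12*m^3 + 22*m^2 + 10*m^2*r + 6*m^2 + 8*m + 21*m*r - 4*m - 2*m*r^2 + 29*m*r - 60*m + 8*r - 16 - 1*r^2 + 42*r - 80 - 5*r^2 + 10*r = 12*m^3 + 28*m^2 - 56*m + r^2*(-2*m - 6) + r*(10*m^2 + 50*m + 60) - 96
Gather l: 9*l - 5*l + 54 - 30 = 4*l + 24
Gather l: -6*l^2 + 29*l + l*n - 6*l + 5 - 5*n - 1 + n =-6*l^2 + l*(n + 23) - 4*n + 4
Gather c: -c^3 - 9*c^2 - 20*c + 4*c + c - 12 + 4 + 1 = -c^3 - 9*c^2 - 15*c - 7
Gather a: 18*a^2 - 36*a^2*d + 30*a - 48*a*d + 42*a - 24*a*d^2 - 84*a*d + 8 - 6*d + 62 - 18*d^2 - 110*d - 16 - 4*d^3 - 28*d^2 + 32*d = a^2*(18 - 36*d) + a*(-24*d^2 - 132*d + 72) - 4*d^3 - 46*d^2 - 84*d + 54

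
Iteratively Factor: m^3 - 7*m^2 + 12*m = (m - 3)*(m^2 - 4*m) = (m - 4)*(m - 3)*(m)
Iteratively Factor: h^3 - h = (h + 1)*(h^2 - h) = h*(h + 1)*(h - 1)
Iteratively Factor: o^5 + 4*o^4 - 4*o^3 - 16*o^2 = (o - 2)*(o^4 + 6*o^3 + 8*o^2) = (o - 2)*(o + 4)*(o^3 + 2*o^2) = o*(o - 2)*(o + 4)*(o^2 + 2*o) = o*(o - 2)*(o + 2)*(o + 4)*(o)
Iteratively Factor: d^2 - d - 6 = (d - 3)*(d + 2)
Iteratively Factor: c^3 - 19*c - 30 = (c + 3)*(c^2 - 3*c - 10) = (c + 2)*(c + 3)*(c - 5)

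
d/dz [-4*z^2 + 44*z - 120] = 44 - 8*z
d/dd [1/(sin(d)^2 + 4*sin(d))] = -2*(sin(d) + 2)*cos(d)/((sin(d) + 4)^2*sin(d)^2)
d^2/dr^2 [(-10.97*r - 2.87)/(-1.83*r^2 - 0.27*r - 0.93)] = ((3.66*r + 0.27)*(7.32*r + 0.54)*(10.97*r + 2.87) - (120.4506*r + 16.428)*(1.83*r^2 + 0.27*r + 0.93))/(1.83*r^2 + 0.27*r + 0.93)^3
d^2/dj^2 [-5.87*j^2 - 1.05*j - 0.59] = -11.7400000000000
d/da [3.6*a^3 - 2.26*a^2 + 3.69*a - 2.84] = 10.8*a^2 - 4.52*a + 3.69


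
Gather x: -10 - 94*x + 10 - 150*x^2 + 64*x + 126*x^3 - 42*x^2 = 126*x^3 - 192*x^2 - 30*x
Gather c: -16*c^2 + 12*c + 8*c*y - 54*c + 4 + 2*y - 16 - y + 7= -16*c^2 + c*(8*y - 42) + y - 5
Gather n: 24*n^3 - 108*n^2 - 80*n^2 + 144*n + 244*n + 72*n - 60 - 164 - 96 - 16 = 24*n^3 - 188*n^2 + 460*n - 336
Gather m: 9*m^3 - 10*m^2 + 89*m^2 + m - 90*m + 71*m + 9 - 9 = 9*m^3 + 79*m^2 - 18*m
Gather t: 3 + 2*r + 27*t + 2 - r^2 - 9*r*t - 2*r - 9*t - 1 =-r^2 + t*(18 - 9*r) + 4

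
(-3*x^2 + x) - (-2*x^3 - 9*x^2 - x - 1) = 2*x^3 + 6*x^2 + 2*x + 1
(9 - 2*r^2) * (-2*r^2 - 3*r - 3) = 4*r^4 + 6*r^3 - 12*r^2 - 27*r - 27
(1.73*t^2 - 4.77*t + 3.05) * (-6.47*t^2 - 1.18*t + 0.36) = -11.1931*t^4 + 28.8205*t^3 - 13.4821*t^2 - 5.3162*t + 1.098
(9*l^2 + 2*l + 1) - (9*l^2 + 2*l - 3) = 4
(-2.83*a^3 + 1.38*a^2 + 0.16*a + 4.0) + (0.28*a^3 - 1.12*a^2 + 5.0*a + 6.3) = -2.55*a^3 + 0.26*a^2 + 5.16*a + 10.3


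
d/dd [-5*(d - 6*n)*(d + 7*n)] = -10*d - 5*n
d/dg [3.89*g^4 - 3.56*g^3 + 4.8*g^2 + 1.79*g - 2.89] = 15.56*g^3 - 10.68*g^2 + 9.6*g + 1.79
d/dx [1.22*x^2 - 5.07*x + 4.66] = 2.44*x - 5.07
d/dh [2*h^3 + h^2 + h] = 6*h^2 + 2*h + 1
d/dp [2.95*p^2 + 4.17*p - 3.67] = 5.9*p + 4.17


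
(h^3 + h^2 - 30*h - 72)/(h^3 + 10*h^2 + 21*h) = (h^2 - 2*h - 24)/(h*(h + 7))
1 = 1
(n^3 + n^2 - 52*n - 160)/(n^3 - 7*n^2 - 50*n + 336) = (n^2 + 9*n + 20)/(n^2 + n - 42)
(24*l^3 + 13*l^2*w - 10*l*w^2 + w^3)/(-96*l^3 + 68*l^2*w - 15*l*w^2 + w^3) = (l + w)/(-4*l + w)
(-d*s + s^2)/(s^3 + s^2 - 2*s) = (-d + s)/(s^2 + s - 2)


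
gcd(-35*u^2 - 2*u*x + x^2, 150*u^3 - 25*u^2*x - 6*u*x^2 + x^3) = 5*u + x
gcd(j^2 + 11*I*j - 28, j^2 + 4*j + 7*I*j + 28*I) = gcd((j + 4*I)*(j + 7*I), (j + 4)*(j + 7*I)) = j + 7*I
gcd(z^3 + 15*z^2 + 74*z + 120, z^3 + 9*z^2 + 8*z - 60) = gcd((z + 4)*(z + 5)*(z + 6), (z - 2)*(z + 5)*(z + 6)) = z^2 + 11*z + 30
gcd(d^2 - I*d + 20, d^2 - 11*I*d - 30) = d - 5*I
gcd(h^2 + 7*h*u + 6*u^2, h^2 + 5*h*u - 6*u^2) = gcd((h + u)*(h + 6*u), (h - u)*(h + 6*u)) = h + 6*u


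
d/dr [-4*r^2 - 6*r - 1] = -8*r - 6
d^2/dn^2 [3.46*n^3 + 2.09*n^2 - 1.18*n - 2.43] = 20.76*n + 4.18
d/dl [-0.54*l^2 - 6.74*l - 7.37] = -1.08*l - 6.74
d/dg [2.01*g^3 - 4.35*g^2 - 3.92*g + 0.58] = 6.03*g^2 - 8.7*g - 3.92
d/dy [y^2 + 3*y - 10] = 2*y + 3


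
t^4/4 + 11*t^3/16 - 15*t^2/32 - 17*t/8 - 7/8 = (t/4 + 1/2)*(t - 7/4)*(t + 1/2)*(t + 2)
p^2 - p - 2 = (p - 2)*(p + 1)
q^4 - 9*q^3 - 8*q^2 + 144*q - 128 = (q - 8)*(q - 4)*(q - 1)*(q + 4)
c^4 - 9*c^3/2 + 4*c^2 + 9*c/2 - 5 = (c - 5/2)*(c - 2)*(c - 1)*(c + 1)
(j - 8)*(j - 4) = j^2 - 12*j + 32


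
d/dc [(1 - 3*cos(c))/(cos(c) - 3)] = -8*sin(c)/(cos(c) - 3)^2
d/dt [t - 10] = 1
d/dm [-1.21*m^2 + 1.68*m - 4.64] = 1.68 - 2.42*m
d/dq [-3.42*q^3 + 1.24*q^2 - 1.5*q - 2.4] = -10.26*q^2 + 2.48*q - 1.5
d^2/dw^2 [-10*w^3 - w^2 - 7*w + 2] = -60*w - 2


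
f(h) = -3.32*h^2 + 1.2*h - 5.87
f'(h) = 1.2 - 6.64*h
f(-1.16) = -11.73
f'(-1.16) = 8.90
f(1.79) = -14.36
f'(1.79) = -10.69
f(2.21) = -19.43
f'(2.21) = -13.47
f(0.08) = -5.80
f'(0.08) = 0.67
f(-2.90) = -37.27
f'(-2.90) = 20.46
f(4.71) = -73.87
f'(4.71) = -30.07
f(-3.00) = -39.35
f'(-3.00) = 21.12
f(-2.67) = -32.74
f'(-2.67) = 18.93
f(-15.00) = -770.87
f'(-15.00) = 100.80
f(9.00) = -263.99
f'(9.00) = -58.56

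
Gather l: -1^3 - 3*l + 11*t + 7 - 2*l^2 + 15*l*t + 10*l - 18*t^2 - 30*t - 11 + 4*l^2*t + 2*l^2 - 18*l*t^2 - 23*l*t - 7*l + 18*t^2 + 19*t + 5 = 4*l^2*t + l*(-18*t^2 - 8*t)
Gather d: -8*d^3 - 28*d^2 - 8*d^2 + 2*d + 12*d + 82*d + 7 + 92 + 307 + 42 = -8*d^3 - 36*d^2 + 96*d + 448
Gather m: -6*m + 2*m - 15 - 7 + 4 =-4*m - 18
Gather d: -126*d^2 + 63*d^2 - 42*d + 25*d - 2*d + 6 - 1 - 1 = -63*d^2 - 19*d + 4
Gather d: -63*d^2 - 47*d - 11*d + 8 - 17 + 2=-63*d^2 - 58*d - 7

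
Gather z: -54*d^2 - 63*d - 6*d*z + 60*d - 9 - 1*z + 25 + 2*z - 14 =-54*d^2 - 3*d + z*(1 - 6*d) + 2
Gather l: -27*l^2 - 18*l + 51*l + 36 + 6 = -27*l^2 + 33*l + 42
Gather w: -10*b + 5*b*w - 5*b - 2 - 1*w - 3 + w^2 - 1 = -15*b + w^2 + w*(5*b - 1) - 6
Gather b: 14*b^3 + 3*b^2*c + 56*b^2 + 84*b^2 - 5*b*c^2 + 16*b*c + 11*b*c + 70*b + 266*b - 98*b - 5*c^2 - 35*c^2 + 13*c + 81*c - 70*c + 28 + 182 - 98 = 14*b^3 + b^2*(3*c + 140) + b*(-5*c^2 + 27*c + 238) - 40*c^2 + 24*c + 112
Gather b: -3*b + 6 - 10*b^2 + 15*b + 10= -10*b^2 + 12*b + 16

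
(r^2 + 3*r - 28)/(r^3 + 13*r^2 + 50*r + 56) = (r - 4)/(r^2 + 6*r + 8)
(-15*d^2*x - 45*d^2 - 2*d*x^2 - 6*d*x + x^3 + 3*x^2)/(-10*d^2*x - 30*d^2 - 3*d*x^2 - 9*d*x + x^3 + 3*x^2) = (3*d + x)/(2*d + x)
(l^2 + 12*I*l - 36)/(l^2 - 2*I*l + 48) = (l + 6*I)/(l - 8*I)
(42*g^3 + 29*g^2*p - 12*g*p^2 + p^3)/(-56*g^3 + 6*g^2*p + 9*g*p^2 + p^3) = (42*g^3 + 29*g^2*p - 12*g*p^2 + p^3)/(-56*g^3 + 6*g^2*p + 9*g*p^2 + p^3)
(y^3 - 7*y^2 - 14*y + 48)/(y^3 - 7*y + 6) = (y - 8)/(y - 1)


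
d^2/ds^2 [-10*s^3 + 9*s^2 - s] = 18 - 60*s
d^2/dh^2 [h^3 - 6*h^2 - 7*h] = 6*h - 12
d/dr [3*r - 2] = 3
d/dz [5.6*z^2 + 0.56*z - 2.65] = 11.2*z + 0.56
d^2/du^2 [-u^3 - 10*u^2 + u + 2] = -6*u - 20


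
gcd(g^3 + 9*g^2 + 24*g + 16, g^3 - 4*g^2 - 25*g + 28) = g + 4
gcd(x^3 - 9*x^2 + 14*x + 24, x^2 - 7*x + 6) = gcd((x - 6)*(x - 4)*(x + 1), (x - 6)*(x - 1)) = x - 6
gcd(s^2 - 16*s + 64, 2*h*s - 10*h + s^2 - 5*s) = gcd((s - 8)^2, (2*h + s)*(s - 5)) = 1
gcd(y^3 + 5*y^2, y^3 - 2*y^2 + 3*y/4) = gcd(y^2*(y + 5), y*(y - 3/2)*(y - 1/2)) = y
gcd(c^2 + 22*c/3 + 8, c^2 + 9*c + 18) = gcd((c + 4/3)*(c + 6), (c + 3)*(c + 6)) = c + 6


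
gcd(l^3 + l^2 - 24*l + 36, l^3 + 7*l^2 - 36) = l^2 + 4*l - 12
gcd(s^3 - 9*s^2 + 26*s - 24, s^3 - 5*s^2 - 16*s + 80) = s - 4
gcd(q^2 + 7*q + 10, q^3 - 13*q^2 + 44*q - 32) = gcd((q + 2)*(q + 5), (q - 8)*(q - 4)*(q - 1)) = 1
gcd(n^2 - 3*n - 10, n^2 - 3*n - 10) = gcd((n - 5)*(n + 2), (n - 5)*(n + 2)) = n^2 - 3*n - 10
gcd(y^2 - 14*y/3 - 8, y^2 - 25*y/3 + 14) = y - 6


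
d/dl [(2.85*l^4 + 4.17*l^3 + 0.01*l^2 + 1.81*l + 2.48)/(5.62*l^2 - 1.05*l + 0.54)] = (32.034*l^5 + 14.4579*l^4 - 2.601*l^3 - 3.4273*l^2 - 27.8644*l + 3.5814)/(31.5844*l^4 - 11.802*l^3 + 7.1721*l^2 - 1.134*l + 0.2916)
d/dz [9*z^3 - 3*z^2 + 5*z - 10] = 27*z^2 - 6*z + 5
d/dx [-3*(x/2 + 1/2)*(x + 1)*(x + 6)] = -9*x^2/2 - 24*x - 39/2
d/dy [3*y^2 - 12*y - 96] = 6*y - 12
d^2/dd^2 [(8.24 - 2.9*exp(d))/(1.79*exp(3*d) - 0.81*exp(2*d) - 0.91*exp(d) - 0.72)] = (-37.16756*exp(6*d) + 250.230186*exp(5*d) - 152.216866*exp(4*d) - 51.669386*exp(3*d) + 123.9462*exp(2*d) - 10.498648*exp(d) - 6.902208)*exp(d)/(5.735339*exp(9*d) - 7.785963*exp(8*d) - 5.223936*exp(7*d) + 0.464156999999999*exp(6*d) + 8.919312*exp(5*d) + 3.607389*exp(4*d) - 1.154035*exp(3*d) - 3.048408*exp(2*d) - 1.415232*exp(d) - 0.373248)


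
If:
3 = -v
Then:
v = -3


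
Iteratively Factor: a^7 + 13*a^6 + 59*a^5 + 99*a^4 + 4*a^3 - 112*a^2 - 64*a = (a - 1)*(a^6 + 14*a^5 + 73*a^4 + 172*a^3 + 176*a^2 + 64*a) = (a - 1)*(a + 1)*(a^5 + 13*a^4 + 60*a^3 + 112*a^2 + 64*a) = (a - 1)*(a + 1)^2*(a^4 + 12*a^3 + 48*a^2 + 64*a) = (a - 1)*(a + 1)^2*(a + 4)*(a^3 + 8*a^2 + 16*a) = (a - 1)*(a + 1)^2*(a + 4)^2*(a^2 + 4*a) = a*(a - 1)*(a + 1)^2*(a + 4)^2*(a + 4)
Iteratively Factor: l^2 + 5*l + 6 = (l + 2)*(l + 3)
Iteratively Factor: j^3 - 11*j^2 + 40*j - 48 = (j - 4)*(j^2 - 7*j + 12) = (j - 4)*(j - 3)*(j - 4)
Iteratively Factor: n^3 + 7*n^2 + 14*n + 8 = (n + 2)*(n^2 + 5*n + 4) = (n + 1)*(n + 2)*(n + 4)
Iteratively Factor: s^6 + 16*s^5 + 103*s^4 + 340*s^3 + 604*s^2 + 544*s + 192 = (s + 2)*(s^5 + 14*s^4 + 75*s^3 + 190*s^2 + 224*s + 96) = (s + 2)*(s + 4)*(s^4 + 10*s^3 + 35*s^2 + 50*s + 24) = (s + 2)*(s + 4)^2*(s^3 + 6*s^2 + 11*s + 6) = (s + 2)*(s + 3)*(s + 4)^2*(s^2 + 3*s + 2) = (s + 1)*(s + 2)*(s + 3)*(s + 4)^2*(s + 2)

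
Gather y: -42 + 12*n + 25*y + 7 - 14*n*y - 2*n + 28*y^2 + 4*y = 10*n + 28*y^2 + y*(29 - 14*n) - 35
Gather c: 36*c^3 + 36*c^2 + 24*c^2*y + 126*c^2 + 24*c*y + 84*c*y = 36*c^3 + c^2*(24*y + 162) + 108*c*y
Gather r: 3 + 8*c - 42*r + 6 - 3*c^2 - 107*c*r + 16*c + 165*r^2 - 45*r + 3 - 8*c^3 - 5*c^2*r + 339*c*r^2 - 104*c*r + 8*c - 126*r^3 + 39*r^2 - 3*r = -8*c^3 - 3*c^2 + 32*c - 126*r^3 + r^2*(339*c + 204) + r*(-5*c^2 - 211*c - 90) + 12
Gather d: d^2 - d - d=d^2 - 2*d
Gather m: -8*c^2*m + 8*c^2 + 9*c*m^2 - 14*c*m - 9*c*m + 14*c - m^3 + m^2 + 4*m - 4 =8*c^2 + 14*c - m^3 + m^2*(9*c + 1) + m*(-8*c^2 - 23*c + 4) - 4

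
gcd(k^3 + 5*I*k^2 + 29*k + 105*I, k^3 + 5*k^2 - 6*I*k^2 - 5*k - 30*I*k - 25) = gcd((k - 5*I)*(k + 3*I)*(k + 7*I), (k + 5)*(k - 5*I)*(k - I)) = k - 5*I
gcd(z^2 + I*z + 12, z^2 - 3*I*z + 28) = z + 4*I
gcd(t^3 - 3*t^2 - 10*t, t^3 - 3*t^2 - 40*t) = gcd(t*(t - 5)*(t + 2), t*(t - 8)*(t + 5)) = t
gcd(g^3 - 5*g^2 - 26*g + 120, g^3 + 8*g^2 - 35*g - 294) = g - 6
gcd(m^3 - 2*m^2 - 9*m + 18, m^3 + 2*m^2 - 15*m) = m - 3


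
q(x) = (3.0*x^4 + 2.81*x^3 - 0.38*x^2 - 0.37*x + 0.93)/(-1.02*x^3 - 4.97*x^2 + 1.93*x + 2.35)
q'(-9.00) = 1.21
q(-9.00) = 54.01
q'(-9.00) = 1.21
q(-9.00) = 54.01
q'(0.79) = 355.18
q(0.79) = 10.94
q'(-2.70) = 7.26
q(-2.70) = -5.43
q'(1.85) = -1.34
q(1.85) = -2.96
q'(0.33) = 0.56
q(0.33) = 0.37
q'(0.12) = -0.22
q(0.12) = 0.35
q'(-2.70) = 7.26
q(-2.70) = -5.43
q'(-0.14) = -0.87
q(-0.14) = 0.49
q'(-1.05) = 0.31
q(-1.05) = -0.33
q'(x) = (3.06*x^2 + 9.94*x - 1.93)*(3.0*x^4 + 2.81*x^3 - 0.38*x^2 - 0.37*x + 0.93)/(-1.02*x^3 - 4.97*x^2 + 1.93*x + 2.35)^2 + (12.0*x^3 + 8.43*x^2 - 0.76*x - 0.37)/(-1.02*x^3 - 4.97*x^2 + 1.93*x + 2.35)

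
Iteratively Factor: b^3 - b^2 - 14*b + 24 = (b - 2)*(b^2 + b - 12) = (b - 3)*(b - 2)*(b + 4)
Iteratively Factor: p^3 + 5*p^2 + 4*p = (p + 1)*(p^2 + 4*p) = (p + 1)*(p + 4)*(p)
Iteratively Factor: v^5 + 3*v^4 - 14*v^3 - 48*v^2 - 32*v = (v)*(v^4 + 3*v^3 - 14*v^2 - 48*v - 32) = v*(v + 2)*(v^3 + v^2 - 16*v - 16) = v*(v + 1)*(v + 2)*(v^2 - 16) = v*(v + 1)*(v + 2)*(v + 4)*(v - 4)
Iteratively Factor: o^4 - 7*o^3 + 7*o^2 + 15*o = (o - 5)*(o^3 - 2*o^2 - 3*o) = (o - 5)*(o - 3)*(o^2 + o) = o*(o - 5)*(o - 3)*(o + 1)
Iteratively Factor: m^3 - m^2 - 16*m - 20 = (m - 5)*(m^2 + 4*m + 4) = (m - 5)*(m + 2)*(m + 2)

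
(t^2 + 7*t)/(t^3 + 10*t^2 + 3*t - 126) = t/(t^2 + 3*t - 18)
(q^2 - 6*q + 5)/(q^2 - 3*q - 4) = (-q^2 + 6*q - 5)/(-q^2 + 3*q + 4)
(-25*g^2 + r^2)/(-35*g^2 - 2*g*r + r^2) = (-5*g + r)/(-7*g + r)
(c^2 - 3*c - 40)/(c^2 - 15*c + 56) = (c + 5)/(c - 7)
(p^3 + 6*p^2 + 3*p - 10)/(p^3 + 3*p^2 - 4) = (p + 5)/(p + 2)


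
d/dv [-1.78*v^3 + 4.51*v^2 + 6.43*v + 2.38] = -5.34*v^2 + 9.02*v + 6.43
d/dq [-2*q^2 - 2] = -4*q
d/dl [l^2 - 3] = 2*l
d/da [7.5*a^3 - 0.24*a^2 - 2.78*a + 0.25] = 22.5*a^2 - 0.48*a - 2.78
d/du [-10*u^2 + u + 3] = 1 - 20*u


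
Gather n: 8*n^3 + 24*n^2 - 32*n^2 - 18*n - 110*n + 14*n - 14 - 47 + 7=8*n^3 - 8*n^2 - 114*n - 54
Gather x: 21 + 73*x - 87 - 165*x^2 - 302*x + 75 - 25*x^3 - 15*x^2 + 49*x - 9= -25*x^3 - 180*x^2 - 180*x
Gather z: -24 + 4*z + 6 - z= 3*z - 18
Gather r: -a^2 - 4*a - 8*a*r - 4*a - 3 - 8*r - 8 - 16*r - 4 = -a^2 - 8*a + r*(-8*a - 24) - 15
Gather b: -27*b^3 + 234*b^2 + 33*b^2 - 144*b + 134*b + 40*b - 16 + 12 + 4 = -27*b^3 + 267*b^2 + 30*b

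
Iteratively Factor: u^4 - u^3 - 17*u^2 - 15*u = (u - 5)*(u^3 + 4*u^2 + 3*u) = (u - 5)*(u + 3)*(u^2 + u) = (u - 5)*(u + 1)*(u + 3)*(u)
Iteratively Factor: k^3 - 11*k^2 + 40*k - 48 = (k - 3)*(k^2 - 8*k + 16) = (k - 4)*(k - 3)*(k - 4)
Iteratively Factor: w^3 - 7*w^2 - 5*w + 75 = (w - 5)*(w^2 - 2*w - 15) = (w - 5)*(w + 3)*(w - 5)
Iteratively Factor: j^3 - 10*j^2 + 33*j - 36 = (j - 3)*(j^2 - 7*j + 12) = (j - 3)^2*(j - 4)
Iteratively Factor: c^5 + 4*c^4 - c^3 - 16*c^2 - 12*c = (c + 3)*(c^4 + c^3 - 4*c^2 - 4*c) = (c + 2)*(c + 3)*(c^3 - c^2 - 2*c) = c*(c + 2)*(c + 3)*(c^2 - c - 2) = c*(c + 1)*(c + 2)*(c + 3)*(c - 2)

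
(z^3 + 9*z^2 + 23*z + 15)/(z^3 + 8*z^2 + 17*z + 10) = (z + 3)/(z + 2)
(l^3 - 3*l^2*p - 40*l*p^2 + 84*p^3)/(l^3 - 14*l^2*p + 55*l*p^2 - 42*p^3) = (l^2 + 4*l*p - 12*p^2)/(l^2 - 7*l*p + 6*p^2)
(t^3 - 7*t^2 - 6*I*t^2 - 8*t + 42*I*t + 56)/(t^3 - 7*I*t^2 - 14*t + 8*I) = (t - 7)/(t - I)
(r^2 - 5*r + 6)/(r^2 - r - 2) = (r - 3)/(r + 1)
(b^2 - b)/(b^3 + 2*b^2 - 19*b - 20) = b*(b - 1)/(b^3 + 2*b^2 - 19*b - 20)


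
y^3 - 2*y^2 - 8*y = y*(y - 4)*(y + 2)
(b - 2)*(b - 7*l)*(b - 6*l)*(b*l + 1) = b^4*l - 13*b^3*l^2 - 2*b^3*l + b^3 + 42*b^2*l^3 + 26*b^2*l^2 - 13*b^2*l - 2*b^2 - 84*b*l^3 + 42*b*l^2 + 26*b*l - 84*l^2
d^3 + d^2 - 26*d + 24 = (d - 4)*(d - 1)*(d + 6)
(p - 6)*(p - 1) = p^2 - 7*p + 6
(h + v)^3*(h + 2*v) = h^4 + 5*h^3*v + 9*h^2*v^2 + 7*h*v^3 + 2*v^4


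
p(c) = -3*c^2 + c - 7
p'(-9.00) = 55.00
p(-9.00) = -259.00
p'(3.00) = -17.00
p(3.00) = -31.00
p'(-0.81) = 5.86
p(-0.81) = -9.78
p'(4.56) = -26.36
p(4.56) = -64.82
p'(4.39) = -25.34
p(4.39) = -60.43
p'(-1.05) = 7.30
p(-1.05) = -11.36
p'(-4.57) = 28.42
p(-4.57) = -74.22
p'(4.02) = -23.12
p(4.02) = -51.46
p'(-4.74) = 29.44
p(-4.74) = -79.14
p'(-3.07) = 19.42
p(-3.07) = -38.34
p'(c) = 1 - 6*c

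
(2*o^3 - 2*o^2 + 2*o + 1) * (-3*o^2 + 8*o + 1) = -6*o^5 + 22*o^4 - 20*o^3 + 11*o^2 + 10*o + 1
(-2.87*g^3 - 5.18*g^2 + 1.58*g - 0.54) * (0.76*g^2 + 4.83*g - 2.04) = -2.1812*g^5 - 17.7989*g^4 - 17.9638*g^3 + 17.7882*g^2 - 5.8314*g + 1.1016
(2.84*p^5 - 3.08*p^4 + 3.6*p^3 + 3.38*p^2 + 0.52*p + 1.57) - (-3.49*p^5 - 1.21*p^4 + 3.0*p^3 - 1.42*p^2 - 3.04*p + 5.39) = 6.33*p^5 - 1.87*p^4 + 0.6*p^3 + 4.8*p^2 + 3.56*p - 3.82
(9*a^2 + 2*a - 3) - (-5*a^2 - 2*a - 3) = 14*a^2 + 4*a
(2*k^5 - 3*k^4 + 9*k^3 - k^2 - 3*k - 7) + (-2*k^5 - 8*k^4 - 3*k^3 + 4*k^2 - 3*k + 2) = -11*k^4 + 6*k^3 + 3*k^2 - 6*k - 5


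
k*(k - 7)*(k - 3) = k^3 - 10*k^2 + 21*k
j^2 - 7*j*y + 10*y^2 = (j - 5*y)*(j - 2*y)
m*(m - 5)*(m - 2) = m^3 - 7*m^2 + 10*m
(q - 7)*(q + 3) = q^2 - 4*q - 21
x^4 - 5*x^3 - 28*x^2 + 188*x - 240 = (x - 5)*(x - 4)*(x - 2)*(x + 6)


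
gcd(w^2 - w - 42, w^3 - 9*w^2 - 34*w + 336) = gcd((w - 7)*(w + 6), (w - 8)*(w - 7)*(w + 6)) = w^2 - w - 42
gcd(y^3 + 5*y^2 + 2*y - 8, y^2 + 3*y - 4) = y^2 + 3*y - 4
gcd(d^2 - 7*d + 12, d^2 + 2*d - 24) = d - 4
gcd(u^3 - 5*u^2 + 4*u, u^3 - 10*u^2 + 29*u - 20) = u^2 - 5*u + 4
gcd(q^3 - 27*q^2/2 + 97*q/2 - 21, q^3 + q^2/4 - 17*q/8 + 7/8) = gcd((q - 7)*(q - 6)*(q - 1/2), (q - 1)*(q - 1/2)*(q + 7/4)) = q - 1/2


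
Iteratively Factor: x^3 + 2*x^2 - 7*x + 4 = (x - 1)*(x^2 + 3*x - 4) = (x - 1)*(x + 4)*(x - 1)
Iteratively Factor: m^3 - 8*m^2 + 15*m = (m)*(m^2 - 8*m + 15) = m*(m - 3)*(m - 5)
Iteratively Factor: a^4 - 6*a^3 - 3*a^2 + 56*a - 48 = (a + 3)*(a^3 - 9*a^2 + 24*a - 16) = (a - 4)*(a + 3)*(a^2 - 5*a + 4) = (a - 4)^2*(a + 3)*(a - 1)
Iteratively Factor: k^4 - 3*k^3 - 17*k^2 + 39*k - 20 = (k + 4)*(k^3 - 7*k^2 + 11*k - 5) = (k - 5)*(k + 4)*(k^2 - 2*k + 1) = (k - 5)*(k - 1)*(k + 4)*(k - 1)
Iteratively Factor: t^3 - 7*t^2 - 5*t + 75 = (t + 3)*(t^2 - 10*t + 25) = (t - 5)*(t + 3)*(t - 5)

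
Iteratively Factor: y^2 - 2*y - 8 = (y + 2)*(y - 4)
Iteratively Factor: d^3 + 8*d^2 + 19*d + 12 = (d + 3)*(d^2 + 5*d + 4) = (d + 3)*(d + 4)*(d + 1)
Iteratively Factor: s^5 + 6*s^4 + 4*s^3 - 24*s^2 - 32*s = (s + 2)*(s^4 + 4*s^3 - 4*s^2 - 16*s) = (s + 2)^2*(s^3 + 2*s^2 - 8*s) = (s + 2)^2*(s + 4)*(s^2 - 2*s) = s*(s + 2)^2*(s + 4)*(s - 2)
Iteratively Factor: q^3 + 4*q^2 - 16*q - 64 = (q + 4)*(q^2 - 16) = (q - 4)*(q + 4)*(q + 4)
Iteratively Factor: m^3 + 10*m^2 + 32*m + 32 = (m + 2)*(m^2 + 8*m + 16) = (m + 2)*(m + 4)*(m + 4)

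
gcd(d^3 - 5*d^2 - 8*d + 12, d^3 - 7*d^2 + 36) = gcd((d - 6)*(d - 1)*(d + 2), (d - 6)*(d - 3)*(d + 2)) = d^2 - 4*d - 12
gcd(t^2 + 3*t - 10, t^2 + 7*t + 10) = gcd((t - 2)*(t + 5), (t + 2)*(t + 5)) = t + 5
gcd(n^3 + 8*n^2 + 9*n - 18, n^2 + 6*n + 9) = n + 3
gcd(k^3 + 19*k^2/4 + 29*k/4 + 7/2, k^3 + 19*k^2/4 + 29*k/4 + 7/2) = k^3 + 19*k^2/4 + 29*k/4 + 7/2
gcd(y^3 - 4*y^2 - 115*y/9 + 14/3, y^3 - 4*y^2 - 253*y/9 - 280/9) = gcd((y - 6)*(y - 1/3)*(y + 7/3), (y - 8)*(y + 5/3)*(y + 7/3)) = y + 7/3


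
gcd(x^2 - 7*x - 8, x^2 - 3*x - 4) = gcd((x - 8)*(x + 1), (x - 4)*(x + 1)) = x + 1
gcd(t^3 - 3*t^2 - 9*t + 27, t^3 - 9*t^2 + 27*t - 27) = t^2 - 6*t + 9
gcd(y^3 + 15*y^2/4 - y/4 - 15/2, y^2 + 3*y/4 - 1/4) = 1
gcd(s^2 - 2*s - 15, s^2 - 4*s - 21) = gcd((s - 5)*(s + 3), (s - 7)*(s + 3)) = s + 3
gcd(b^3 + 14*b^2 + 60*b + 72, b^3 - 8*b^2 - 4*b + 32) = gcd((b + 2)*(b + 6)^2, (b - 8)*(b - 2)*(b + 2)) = b + 2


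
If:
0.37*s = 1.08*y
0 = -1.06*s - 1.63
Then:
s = -1.54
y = -0.53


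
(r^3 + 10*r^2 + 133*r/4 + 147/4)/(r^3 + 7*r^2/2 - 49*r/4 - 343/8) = 2*(r + 3)/(2*r - 7)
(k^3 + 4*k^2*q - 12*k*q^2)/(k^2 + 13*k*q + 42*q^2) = k*(k - 2*q)/(k + 7*q)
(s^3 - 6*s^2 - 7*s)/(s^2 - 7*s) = s + 1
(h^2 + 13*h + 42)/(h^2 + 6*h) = (h + 7)/h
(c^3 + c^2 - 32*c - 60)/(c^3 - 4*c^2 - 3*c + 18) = (c^2 - c - 30)/(c^2 - 6*c + 9)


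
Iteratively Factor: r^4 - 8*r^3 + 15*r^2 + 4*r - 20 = (r - 2)*(r^3 - 6*r^2 + 3*r + 10) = (r - 2)^2*(r^2 - 4*r - 5) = (r - 2)^2*(r + 1)*(r - 5)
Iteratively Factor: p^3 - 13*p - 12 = (p + 3)*(p^2 - 3*p - 4) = (p - 4)*(p + 3)*(p + 1)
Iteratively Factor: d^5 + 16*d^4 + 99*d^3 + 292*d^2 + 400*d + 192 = (d + 4)*(d^4 + 12*d^3 + 51*d^2 + 88*d + 48) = (d + 4)^2*(d^3 + 8*d^2 + 19*d + 12) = (d + 3)*(d + 4)^2*(d^2 + 5*d + 4) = (d + 3)*(d + 4)^3*(d + 1)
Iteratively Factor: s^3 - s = (s + 1)*(s^2 - s) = (s - 1)*(s + 1)*(s)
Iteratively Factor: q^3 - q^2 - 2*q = (q)*(q^2 - q - 2) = q*(q - 2)*(q + 1)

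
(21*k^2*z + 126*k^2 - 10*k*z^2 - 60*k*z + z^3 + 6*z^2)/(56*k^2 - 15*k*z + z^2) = (-3*k*z - 18*k + z^2 + 6*z)/(-8*k + z)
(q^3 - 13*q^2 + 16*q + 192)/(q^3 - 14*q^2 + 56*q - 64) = (q^2 - 5*q - 24)/(q^2 - 6*q + 8)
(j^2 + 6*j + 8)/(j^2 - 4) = (j + 4)/(j - 2)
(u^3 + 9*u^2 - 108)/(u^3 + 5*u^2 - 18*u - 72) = (u^2 + 3*u - 18)/(u^2 - u - 12)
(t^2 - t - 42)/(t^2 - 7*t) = (t + 6)/t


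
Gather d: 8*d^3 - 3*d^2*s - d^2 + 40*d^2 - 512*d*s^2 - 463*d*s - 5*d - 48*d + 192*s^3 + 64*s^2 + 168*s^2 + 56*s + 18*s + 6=8*d^3 + d^2*(39 - 3*s) + d*(-512*s^2 - 463*s - 53) + 192*s^3 + 232*s^2 + 74*s + 6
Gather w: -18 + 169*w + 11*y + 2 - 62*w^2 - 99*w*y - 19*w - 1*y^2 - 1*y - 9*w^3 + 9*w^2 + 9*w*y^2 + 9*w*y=-9*w^3 - 53*w^2 + w*(9*y^2 - 90*y + 150) - y^2 + 10*y - 16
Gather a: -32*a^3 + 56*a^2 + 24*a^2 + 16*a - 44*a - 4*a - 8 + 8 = -32*a^3 + 80*a^2 - 32*a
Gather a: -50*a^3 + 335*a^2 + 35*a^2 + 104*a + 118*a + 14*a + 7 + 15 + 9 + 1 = -50*a^3 + 370*a^2 + 236*a + 32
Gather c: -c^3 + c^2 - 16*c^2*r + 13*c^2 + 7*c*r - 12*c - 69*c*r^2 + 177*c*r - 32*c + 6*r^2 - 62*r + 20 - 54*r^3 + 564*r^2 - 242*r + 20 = -c^3 + c^2*(14 - 16*r) + c*(-69*r^2 + 184*r - 44) - 54*r^3 + 570*r^2 - 304*r + 40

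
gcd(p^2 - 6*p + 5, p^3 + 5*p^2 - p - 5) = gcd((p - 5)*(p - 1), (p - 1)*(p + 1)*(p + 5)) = p - 1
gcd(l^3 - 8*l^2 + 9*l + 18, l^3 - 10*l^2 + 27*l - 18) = l^2 - 9*l + 18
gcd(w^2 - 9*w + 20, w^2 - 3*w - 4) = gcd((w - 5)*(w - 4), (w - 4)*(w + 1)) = w - 4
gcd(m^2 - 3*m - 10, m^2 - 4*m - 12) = m + 2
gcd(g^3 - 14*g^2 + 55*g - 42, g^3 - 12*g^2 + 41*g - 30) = g^2 - 7*g + 6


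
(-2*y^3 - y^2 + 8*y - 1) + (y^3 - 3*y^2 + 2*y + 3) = -y^3 - 4*y^2 + 10*y + 2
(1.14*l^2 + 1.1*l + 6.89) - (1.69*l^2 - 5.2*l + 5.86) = -0.55*l^2 + 6.3*l + 1.03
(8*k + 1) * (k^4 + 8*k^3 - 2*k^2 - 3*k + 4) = 8*k^5 + 65*k^4 - 8*k^3 - 26*k^2 + 29*k + 4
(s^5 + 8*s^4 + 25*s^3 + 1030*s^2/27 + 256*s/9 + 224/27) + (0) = s^5 + 8*s^4 + 25*s^3 + 1030*s^2/27 + 256*s/9 + 224/27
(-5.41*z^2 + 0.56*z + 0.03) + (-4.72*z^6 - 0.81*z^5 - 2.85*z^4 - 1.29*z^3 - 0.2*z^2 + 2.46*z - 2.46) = -4.72*z^6 - 0.81*z^5 - 2.85*z^4 - 1.29*z^3 - 5.61*z^2 + 3.02*z - 2.43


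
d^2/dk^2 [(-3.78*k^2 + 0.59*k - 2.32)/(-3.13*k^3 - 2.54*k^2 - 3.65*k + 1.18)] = (74.0645640000001*k^6 - 34.681026*k^5 - 14.5056719999998*k^4 + 426.345414*k^3 + 290.662536*k^2 + 169.85436*k + 81.167692)/(30.664297*k^9 + 74.652378*k^8 + 167.856579*k^7 + 155.815418*k^6 + 139.455879*k^5 - 2.20667399999999*k^4 - 3.936919*k^3 - 36.551562*k^2 + 15.24678*k - 1.643032)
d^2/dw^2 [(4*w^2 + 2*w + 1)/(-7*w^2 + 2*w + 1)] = 22*(-14*w^3 - 21*w^2 - 1)/(343*w^6 - 294*w^5 - 63*w^4 + 76*w^3 + 9*w^2 - 6*w - 1)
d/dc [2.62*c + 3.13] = 2.62000000000000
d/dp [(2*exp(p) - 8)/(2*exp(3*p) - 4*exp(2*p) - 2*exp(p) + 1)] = (-8*exp(3*p) + 56*exp(2*p) - 64*exp(p) - 14)*exp(p)/(4*exp(6*p) - 16*exp(5*p) + 8*exp(4*p) + 20*exp(3*p) - 4*exp(2*p) - 4*exp(p) + 1)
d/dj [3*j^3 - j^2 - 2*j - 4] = 9*j^2 - 2*j - 2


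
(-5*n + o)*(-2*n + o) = 10*n^2 - 7*n*o + o^2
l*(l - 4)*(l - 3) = l^3 - 7*l^2 + 12*l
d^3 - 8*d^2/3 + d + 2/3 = (d - 2)*(d - 1)*(d + 1/3)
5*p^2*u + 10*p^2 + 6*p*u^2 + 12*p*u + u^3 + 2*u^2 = (p + u)*(5*p + u)*(u + 2)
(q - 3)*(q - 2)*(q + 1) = q^3 - 4*q^2 + q + 6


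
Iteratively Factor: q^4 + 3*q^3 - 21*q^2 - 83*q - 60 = (q + 4)*(q^3 - q^2 - 17*q - 15) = (q - 5)*(q + 4)*(q^2 + 4*q + 3) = (q - 5)*(q + 3)*(q + 4)*(q + 1)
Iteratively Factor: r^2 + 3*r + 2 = (r + 2)*(r + 1)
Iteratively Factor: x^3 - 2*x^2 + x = (x - 1)*(x^2 - x) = (x - 1)^2*(x)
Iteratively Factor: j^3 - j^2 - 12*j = (j - 4)*(j^2 + 3*j) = j*(j - 4)*(j + 3)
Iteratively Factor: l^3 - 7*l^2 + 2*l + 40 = (l + 2)*(l^2 - 9*l + 20) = (l - 5)*(l + 2)*(l - 4)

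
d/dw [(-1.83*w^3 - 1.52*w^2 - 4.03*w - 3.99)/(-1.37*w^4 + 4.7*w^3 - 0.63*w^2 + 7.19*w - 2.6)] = (-2.5071*w^6 - 4.1648*w^5 - 8.2664*w^4 - 10.2986*w^3 + 57.0653*w^2 + 2.8766*w + 39.1661)/(1.8769*w^8 - 12.878*w^7 + 23.8162*w^6 - 25.6226*w^5 + 75.1069*w^4 - 33.4994*w^3 + 54.9721*w^2 - 37.388*w + 6.76)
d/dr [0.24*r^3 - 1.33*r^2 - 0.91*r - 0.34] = 0.72*r^2 - 2.66*r - 0.91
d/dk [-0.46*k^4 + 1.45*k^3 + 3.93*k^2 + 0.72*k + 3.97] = -1.84*k^3 + 4.35*k^2 + 7.86*k + 0.72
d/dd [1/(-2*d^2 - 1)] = 4*d/(2*d^2 + 1)^2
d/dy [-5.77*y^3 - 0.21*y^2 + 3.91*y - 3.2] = -17.31*y^2 - 0.42*y + 3.91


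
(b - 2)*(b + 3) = b^2 + b - 6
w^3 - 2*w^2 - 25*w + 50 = (w - 5)*(w - 2)*(w + 5)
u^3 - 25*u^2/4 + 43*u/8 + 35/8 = (u - 5)*(u - 7/4)*(u + 1/2)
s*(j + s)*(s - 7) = j*s^2 - 7*j*s + s^3 - 7*s^2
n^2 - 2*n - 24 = (n - 6)*(n + 4)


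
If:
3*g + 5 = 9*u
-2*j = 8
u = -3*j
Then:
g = 103/3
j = -4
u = 12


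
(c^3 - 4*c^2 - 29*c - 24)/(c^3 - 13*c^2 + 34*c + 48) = (c + 3)/(c - 6)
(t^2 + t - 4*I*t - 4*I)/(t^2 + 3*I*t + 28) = (t + 1)/(t + 7*I)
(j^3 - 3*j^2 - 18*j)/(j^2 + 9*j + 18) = j*(j - 6)/(j + 6)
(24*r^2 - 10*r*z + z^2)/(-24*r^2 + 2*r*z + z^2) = (-6*r + z)/(6*r + z)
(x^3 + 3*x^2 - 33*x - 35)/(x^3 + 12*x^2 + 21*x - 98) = (x^2 - 4*x - 5)/(x^2 + 5*x - 14)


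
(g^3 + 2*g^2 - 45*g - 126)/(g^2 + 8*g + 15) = (g^2 - g - 42)/(g + 5)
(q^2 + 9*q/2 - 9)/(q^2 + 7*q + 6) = (q - 3/2)/(q + 1)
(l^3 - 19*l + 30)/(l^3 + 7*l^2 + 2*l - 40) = (l - 3)/(l + 4)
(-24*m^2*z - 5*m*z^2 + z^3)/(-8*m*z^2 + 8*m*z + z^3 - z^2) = (3*m + z)/(z - 1)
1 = 1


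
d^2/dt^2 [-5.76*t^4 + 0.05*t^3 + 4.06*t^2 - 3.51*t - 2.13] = -69.12*t^2 + 0.3*t + 8.12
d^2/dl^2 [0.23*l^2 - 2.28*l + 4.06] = 0.460000000000000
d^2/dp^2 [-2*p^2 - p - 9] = -4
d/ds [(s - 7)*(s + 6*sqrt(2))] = 2*s - 7 + 6*sqrt(2)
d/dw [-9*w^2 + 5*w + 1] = 5 - 18*w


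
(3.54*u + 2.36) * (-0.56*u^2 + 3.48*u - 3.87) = -1.9824*u^3 + 10.9976*u^2 - 5.487*u - 9.1332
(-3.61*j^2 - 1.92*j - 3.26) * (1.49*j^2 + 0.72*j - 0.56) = -5.3789*j^4 - 5.46*j^3 - 4.2182*j^2 - 1.272*j + 1.8256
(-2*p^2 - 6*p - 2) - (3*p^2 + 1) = -5*p^2 - 6*p - 3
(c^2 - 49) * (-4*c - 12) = -4*c^3 - 12*c^2 + 196*c + 588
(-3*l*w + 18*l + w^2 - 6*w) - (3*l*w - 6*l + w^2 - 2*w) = -6*l*w + 24*l - 4*w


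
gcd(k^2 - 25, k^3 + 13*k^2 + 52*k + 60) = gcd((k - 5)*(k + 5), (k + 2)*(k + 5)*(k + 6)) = k + 5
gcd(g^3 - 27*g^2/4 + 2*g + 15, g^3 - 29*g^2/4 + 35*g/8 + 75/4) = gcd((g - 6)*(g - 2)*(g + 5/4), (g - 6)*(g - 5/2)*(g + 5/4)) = g^2 - 19*g/4 - 15/2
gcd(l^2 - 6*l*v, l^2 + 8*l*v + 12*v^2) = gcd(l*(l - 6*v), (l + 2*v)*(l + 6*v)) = 1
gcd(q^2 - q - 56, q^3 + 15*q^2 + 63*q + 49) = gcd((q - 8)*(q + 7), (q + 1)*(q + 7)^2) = q + 7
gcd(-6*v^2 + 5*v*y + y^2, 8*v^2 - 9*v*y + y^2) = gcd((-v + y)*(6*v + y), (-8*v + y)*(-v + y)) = -v + y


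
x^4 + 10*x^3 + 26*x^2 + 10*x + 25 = (x + 5)^2*(x - I)*(x + I)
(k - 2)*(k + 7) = k^2 + 5*k - 14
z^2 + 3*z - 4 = (z - 1)*(z + 4)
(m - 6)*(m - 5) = m^2 - 11*m + 30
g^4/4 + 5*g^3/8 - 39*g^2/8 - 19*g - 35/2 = (g/2 + 1)^2*(g - 5)*(g + 7/2)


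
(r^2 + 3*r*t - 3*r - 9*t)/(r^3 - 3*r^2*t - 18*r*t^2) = (r - 3)/(r*(r - 6*t))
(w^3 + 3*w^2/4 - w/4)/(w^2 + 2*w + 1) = w*(4*w - 1)/(4*(w + 1))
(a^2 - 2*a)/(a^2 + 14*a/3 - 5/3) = 3*a*(a - 2)/(3*a^2 + 14*a - 5)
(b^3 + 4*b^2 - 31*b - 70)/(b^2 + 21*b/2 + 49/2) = 2*(b^2 - 3*b - 10)/(2*b + 7)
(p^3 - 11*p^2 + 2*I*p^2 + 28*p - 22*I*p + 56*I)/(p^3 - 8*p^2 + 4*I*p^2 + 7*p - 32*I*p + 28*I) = (p^2 + 2*p*(-2 + I) - 8*I)/(p^2 + p*(-1 + 4*I) - 4*I)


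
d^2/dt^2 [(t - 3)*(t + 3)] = 2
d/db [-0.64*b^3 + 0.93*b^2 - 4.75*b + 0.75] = -1.92*b^2 + 1.86*b - 4.75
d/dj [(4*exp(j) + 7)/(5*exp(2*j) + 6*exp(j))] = 2*(-10*exp(2*j) - 35*exp(j) - 21)*exp(-j)/(25*exp(2*j) + 60*exp(j) + 36)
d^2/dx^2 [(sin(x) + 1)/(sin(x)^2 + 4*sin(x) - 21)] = (-sin(x)^5 - 136*sin(x)^3 - 178*sin(x)^2 - 375*sin(x) + 242)/(sin(x)^2 + 4*sin(x) - 21)^3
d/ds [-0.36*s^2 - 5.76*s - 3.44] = -0.72*s - 5.76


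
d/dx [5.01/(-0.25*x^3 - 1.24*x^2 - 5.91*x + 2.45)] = (3.7575*x^2 + 12.4248*x + 29.6091)/(0.25*x^3 + 1.24*x^2 + 5.91*x - 2.45)^2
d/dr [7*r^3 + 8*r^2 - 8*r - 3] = 21*r^2 + 16*r - 8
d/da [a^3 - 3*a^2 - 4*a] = 3*a^2 - 6*a - 4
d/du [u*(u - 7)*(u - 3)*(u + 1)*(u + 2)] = 5*u^4 - 28*u^3 - 21*u^2 + 86*u + 42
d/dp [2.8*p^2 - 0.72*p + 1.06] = 5.6*p - 0.72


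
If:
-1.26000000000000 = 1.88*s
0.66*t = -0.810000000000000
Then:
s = -0.67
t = -1.23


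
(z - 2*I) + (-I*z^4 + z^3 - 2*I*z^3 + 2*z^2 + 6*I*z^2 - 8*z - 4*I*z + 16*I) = -I*z^4 + z^3 - 2*I*z^3 + 2*z^2 + 6*I*z^2 - 7*z - 4*I*z + 14*I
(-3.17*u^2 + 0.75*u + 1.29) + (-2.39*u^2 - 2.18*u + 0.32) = -5.56*u^2 - 1.43*u + 1.61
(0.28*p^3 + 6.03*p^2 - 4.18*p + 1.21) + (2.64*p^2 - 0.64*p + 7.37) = 0.28*p^3 + 8.67*p^2 - 4.82*p + 8.58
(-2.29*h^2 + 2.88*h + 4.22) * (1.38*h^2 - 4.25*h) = -3.1602*h^4 + 13.7069*h^3 - 6.4164*h^2 - 17.935*h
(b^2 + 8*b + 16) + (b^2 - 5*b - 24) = 2*b^2 + 3*b - 8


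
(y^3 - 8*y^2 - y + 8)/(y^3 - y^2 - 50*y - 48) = (y - 1)/(y + 6)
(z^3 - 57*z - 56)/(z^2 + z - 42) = (z^2 - 7*z - 8)/(z - 6)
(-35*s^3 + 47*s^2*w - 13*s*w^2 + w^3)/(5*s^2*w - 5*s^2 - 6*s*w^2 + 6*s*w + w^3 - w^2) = (-7*s + w)/(w - 1)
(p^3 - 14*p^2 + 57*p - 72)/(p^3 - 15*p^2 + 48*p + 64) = (p^2 - 6*p + 9)/(p^2 - 7*p - 8)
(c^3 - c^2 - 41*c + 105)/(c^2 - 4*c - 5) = (c^2 + 4*c - 21)/(c + 1)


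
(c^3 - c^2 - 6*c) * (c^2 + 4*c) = c^5 + 3*c^4 - 10*c^3 - 24*c^2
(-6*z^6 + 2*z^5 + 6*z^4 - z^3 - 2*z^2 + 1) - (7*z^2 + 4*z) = -6*z^6 + 2*z^5 + 6*z^4 - z^3 - 9*z^2 - 4*z + 1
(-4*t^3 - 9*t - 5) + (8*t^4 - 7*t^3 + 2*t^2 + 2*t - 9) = 8*t^4 - 11*t^3 + 2*t^2 - 7*t - 14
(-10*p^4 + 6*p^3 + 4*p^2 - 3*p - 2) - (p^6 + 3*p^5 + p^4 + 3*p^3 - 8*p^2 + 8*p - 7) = -p^6 - 3*p^5 - 11*p^4 + 3*p^3 + 12*p^2 - 11*p + 5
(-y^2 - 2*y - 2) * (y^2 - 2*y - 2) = -y^4 + 4*y^2 + 8*y + 4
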